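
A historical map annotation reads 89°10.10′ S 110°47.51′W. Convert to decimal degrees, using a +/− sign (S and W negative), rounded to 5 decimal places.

Lat: 89 + 10.1/60 = 89.168333
S ⇒ negate
Longitude: 47.51′ = 0.791833°; total 110.791833
hemisphere W, so the sign is −

-89.16833, -110.79183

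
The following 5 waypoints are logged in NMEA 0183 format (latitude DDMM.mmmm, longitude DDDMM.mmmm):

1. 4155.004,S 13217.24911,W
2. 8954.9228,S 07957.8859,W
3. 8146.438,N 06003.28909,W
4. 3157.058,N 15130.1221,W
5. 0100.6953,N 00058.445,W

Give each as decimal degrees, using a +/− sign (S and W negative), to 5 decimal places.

Point 1:
  φ: degrees = first 2 digits = 41, minutes = 55.004; 41 + 55.004/60 = 41.916733
  hemisphere S, so the sign is −
  λ: degrees = first 3 digits = 132, minutes = 17.24911; 132 + 17.24911/60 = 132.287485
  W → negative
Point 2:
  φ: split at 2 digits → 89° and 54.9228′; 89 + 54.9228/60 = 89.915380
  hemisphere S, so the sign is −
  Lon: split at 3 digits → 079° and 57.8859′; 79 + 57.8859/60 = 79.964765
  hemisphere W, so the sign is −
Point 3:
  Lat: split at 2 digits → 81° and 46.438′; 81 + 46.438/60 = 81.773967
  N → positive
  Lon: split at 3 digits → 060° and 3.28909′; 60 + 3.28909/60 = 60.054818
  W → negative
Point 4:
  Latitude: degrees = first 2 digits = 31, minutes = 57.058; 31 + 57.058/60 = 31.950967
  N ⇒ keep positive
  λ: degrees = first 3 digits = 151, minutes = 30.1221; 151 + 30.1221/60 = 151.502035
  W ⇒ negate
Point 5:
  φ: degrees = first 2 digits = 1, minutes = 0.6953; 1 + 0.6953/60 = 1.011588
  N → positive
  Longitude: degrees = first 3 digits = 0, minutes = 58.445; 0 + 58.445/60 = 0.974083
  W → negative

1. -41.91673, -132.28749
2. -89.91538, -79.96477
3. 81.77397, -60.05482
4. 31.95097, -151.50204
5. 1.01159, -0.97408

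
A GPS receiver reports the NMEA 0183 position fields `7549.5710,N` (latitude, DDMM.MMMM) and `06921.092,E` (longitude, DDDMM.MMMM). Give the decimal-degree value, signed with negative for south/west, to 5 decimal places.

75.82618, 69.35153

φ: split at 2 digits → 75° and 49.571′; 75 + 49.571/60 = 75.826183
N ⇒ keep positive
λ: degrees = first 3 digits = 69, minutes = 21.092; 69 + 21.092/60 = 69.351533
E → positive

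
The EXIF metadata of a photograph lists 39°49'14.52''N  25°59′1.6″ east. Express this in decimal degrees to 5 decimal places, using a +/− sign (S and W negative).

Latitude: 39 + 49/60 + 14.52/3600 = 39.820700
N ⇒ keep positive
Lon: 59′ + 1.6″ = 59.02667′; 25 + 59.02667/60 = 25.983778
E → positive

39.82070, 25.98378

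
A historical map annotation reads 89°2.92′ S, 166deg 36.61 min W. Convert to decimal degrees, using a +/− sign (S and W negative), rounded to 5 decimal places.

-89.04867, -166.61017

Lat: 2.92′ = 0.048667°; total 89.048667
S → negative
λ: 36.61′ = 0.610167°; total 166.610167
W ⇒ negate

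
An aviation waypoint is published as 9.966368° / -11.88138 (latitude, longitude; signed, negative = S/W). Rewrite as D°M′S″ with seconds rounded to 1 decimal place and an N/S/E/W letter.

9°57′58.9″ N, 11°52′53.0″ W

Latitude: 0.966368 × 60 = 57.98208′ → 57′, remainder × 60 = 58.925″
Longitude is negative → W; |value| = 11.881380
Lon: whole degrees 11; 52.88280′ → 52′ and 52.968″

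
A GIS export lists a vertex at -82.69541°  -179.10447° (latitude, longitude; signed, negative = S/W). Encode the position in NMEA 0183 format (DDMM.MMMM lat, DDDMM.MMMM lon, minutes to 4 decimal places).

Latitude is negative → S; |value| = 82.695410
φ: 82° + 0.695410 × 60 = 82° 41.724600′
Longitude is negative → W; |value| = 179.104470
Longitude: 179° + 0.104470 × 60 = 179° 6.268200′

8241.7246,S / 17906.2682,W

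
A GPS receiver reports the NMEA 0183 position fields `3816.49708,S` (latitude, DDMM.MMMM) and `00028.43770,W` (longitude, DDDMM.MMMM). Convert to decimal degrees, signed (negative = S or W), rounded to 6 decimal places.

Latitude: split at 2 digits → 38° and 16.49708′; 38 + 16.49708/60 = 38.2749513
hemisphere S, so the sign is −
λ: degrees = first 3 digits = 0, minutes = 28.4377; 0 + 28.4377/60 = 0.4739617
hemisphere W, so the sign is −

-38.274951, -0.473962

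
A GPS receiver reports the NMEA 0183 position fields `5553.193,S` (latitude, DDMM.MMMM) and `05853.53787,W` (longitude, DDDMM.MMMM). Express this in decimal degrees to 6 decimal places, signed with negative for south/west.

-55.886550, -58.892298

Latitude: split at 2 digits → 55° and 53.193′; 55 + 53.193/60 = 55.8865500
S ⇒ negate
Longitude: split at 3 digits → 058° and 53.53787′; 58 + 53.53787/60 = 58.8922978
W → negative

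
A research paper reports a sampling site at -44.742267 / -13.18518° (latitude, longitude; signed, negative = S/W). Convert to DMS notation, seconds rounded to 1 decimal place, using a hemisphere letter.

Latitude is negative → S; |value| = 44.742267
φ: 0.742267 × 60 = 44.53602′ → 44′, remainder × 60 = 32.161″
Longitude is negative → W; |value| = 13.185180
λ: 0.185180 × 60 = 11.11080′ → 11′, remainder × 60 = 6.648″

44°44′32.2″ S, 13°11′6.6″ W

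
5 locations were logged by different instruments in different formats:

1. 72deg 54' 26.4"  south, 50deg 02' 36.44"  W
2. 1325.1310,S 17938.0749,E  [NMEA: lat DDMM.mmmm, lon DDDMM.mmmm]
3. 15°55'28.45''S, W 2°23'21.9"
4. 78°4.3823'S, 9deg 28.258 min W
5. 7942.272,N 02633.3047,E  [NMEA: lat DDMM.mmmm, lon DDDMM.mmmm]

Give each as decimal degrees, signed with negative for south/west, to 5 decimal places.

Point 1:
  Latitude: 54′ + 26.4″ = 54.44000′; 72 + 54.44000/60 = 72.907333
  S → negative
  λ: 2′ + 36.44″ = 2.60733′; 50 + 2.60733/60 = 50.043456
  W ⇒ negate
Point 2:
  Latitude: degrees = first 2 digits = 13, minutes = 25.131; 13 + 25.131/60 = 13.418850
  hemisphere S, so the sign is −
  λ: split at 3 digits → 179° and 38.0749′; 179 + 38.0749/60 = 179.634582
  E → positive
Point 3:
  Lat: 15° + 55/60 + 28.45/3600 = 15 + 0.916667 + 0.007903 = 15.924569
  S → negative
  Longitude: 23′ + 21.9″ = 23.36500′; 2 + 23.36500/60 = 2.389417
  W ⇒ negate
Point 4:
  Lat: 78 + 4.3823/60 = 78.073038
  hemisphere S, so the sign is −
  Lon: 28.258′ = 0.470967°; total 9.470967
  W ⇒ negate
Point 5:
  Latitude: split at 2 digits → 79° and 42.272′; 79 + 42.272/60 = 79.704533
  N ⇒ keep positive
  Lon: degrees = first 3 digits = 26, minutes = 33.3047; 26 + 33.3047/60 = 26.555078
  E ⇒ keep positive

1. -72.90733, -50.04346
2. -13.41885, 179.63458
3. -15.92457, -2.38942
4. -78.07304, -9.47097
5. 79.70453, 26.55508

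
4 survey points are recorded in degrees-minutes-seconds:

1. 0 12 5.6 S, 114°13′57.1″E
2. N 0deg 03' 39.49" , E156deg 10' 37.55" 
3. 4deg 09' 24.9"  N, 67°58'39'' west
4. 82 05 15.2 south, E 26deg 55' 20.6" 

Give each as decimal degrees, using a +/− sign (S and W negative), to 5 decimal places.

1. -0.20156, 114.23253
2. 0.06097, 156.17710
3. 4.15692, -67.97750
4. -82.08756, 26.92239

Point 1:
  Lat: 12′ + 5.6″ = 12.09333′; 0 + 12.09333/60 = 0.201556
  S → negative
  Longitude: 114 + 13/60 + 57.1/3600 = 114.232528
  E ⇒ keep positive
Point 2:
  Lat: 0 + 3/60 + 39.49/3600 = 0.060969
  N ⇒ keep positive
  λ: 156 + 10/60 + 37.55/3600 = 156.177097
  E ⇒ keep positive
Point 3:
  Lat: 9′ + 24.9″ = 9.41500′; 4 + 9.41500/60 = 4.156917
  N → positive
  λ: 67° + 58/60 + 39/3600 = 67 + 0.966667 + 0.010833 = 67.977500
  W ⇒ negate
Point 4:
  Lat: 5′ + 15.2″ = 5.25333′; 82 + 5.25333/60 = 82.087556
  hemisphere S, so the sign is −
  Lon: 26 + 55/60 + 20.6/3600 = 26.922389
  E → positive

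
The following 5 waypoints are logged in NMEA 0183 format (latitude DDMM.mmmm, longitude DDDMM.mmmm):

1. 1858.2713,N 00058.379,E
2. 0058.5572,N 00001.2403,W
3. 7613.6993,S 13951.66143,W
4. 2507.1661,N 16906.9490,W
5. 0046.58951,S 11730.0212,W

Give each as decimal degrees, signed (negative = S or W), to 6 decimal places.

1. 18.971188, 0.972983
2. 0.975953, -0.020672
3. -76.228322, -139.861024
4. 25.119435, -169.115817
5. -0.776492, -117.500353

Point 1:
  φ: split at 2 digits → 18° and 58.2713′; 18 + 58.2713/60 = 18.9711883
  N → positive
  Lon: degrees = first 3 digits = 0, minutes = 58.379; 0 + 58.379/60 = 0.9729833
  E → positive
Point 2:
  Latitude: degrees = first 2 digits = 0, minutes = 58.5572; 0 + 58.5572/60 = 0.9759533
  N → positive
  Longitude: split at 3 digits → 000° and 1.2403′; 0 + 1.2403/60 = 0.0206717
  hemisphere W, so the sign is −
Point 3:
  Latitude: degrees = first 2 digits = 76, minutes = 13.6993; 76 + 13.6993/60 = 76.2283217
  S → negative
  Lon: split at 3 digits → 139° and 51.66143′; 139 + 51.66143/60 = 139.8610238
  hemisphere W, so the sign is −
Point 4:
  φ: degrees = first 2 digits = 25, minutes = 7.1661; 25 + 7.1661/60 = 25.1194350
  N ⇒ keep positive
  Longitude: split at 3 digits → 169° and 6.949′; 169 + 6.949/60 = 169.1158167
  hemisphere W, so the sign is −
Point 5:
  Latitude: degrees = first 2 digits = 0, minutes = 46.58951; 0 + 46.58951/60 = 0.7764918
  hemisphere S, so the sign is −
  λ: degrees = first 3 digits = 117, minutes = 30.0212; 117 + 30.0212/60 = 117.5003533
  W → negative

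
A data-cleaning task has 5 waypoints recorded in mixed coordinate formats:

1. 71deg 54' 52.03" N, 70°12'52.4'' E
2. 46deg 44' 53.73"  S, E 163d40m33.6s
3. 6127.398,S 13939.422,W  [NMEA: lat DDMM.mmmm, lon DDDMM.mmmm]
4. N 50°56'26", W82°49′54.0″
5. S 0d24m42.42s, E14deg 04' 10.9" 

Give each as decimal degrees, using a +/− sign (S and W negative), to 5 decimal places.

1. 71.91445, 70.21456
2. -46.74826, 163.67600
3. -61.45663, -139.65703
4. 50.94056, -82.83167
5. -0.41178, 14.06969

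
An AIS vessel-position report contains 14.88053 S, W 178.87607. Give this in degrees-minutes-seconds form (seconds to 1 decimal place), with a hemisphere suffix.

14°52′49.9″ S, 178°52′33.9″ W

Lat: 0.880530° → 52.83180′; 0.83180 × 60 = 49.908″
Lon: whole degrees 178; 52.56420′ → 52′ and 33.852″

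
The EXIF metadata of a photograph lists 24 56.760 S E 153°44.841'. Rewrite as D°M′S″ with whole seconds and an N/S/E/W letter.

24°56′46″ S, 153°44′50″ E

φ: 56.76000′ → 56′ and 0.76000 × 60 = 45.60″
λ: 44.84100′ → 44′ and 0.84100 × 60 = 50.46″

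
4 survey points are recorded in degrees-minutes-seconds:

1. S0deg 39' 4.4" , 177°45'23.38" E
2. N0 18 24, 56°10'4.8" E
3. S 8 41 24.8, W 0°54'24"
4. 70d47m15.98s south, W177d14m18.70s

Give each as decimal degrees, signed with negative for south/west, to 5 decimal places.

1. -0.65122, 177.75649
2. 0.30667, 56.16800
3. -8.69022, -0.90667
4. -70.78777, -177.23853

Point 1:
  φ: 39′ + 4.4″ = 39.07333′; 0 + 39.07333/60 = 0.651222
  S ⇒ negate
  λ: 45′ + 23.38″ = 45.38967′; 177 + 45.38967/60 = 177.756494
  E → positive
Point 2:
  φ: 18′ + 24″ = 18.40000′; 0 + 18.40000/60 = 0.306667
  N ⇒ keep positive
  λ: 10′ + 4.8″ = 10.08000′; 56 + 10.08000/60 = 56.168000
  E ⇒ keep positive
Point 3:
  φ: 8 + 41/60 + 24.8/3600 = 8.690222
  S ⇒ negate
  Lon: 0 + 54/60 + 24/3600 = 0.906667
  W → negative
Point 4:
  Latitude: 47′ + 15.98″ = 47.26633′; 70 + 47.26633/60 = 70.787772
  S ⇒ negate
  Lon: 14′ + 18.7″ = 14.31167′; 177 + 14.31167/60 = 177.238528
  hemisphere W, so the sign is −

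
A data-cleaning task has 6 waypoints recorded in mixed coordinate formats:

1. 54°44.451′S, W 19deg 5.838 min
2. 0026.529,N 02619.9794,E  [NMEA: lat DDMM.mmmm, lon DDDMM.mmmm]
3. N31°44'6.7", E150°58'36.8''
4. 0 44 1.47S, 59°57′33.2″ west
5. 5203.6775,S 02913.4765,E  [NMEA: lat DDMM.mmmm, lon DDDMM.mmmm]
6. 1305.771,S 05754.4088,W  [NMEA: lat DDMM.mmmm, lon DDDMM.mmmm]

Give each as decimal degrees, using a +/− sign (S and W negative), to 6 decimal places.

Point 1:
  φ: 44.451′ = 0.740850°; total 54.7408500
  hemisphere S, so the sign is −
  λ: 19 + 5.838/60 = 19.0973000
  W → negative
Point 2:
  Latitude: split at 2 digits → 00° and 26.529′; 0 + 26.529/60 = 0.4421500
  N → positive
  Longitude: split at 3 digits → 026° and 19.9794′; 26 + 19.9794/60 = 26.3329900
  E → positive
Point 3:
  φ: 44′ + 6.7″ = 44.11167′; 31 + 44.11167/60 = 31.7351944
  N → positive
  Lon: 150° + 58/60 + 36.8/3600 = 150 + 0.966667 + 0.010222 = 150.9768889
  E ⇒ keep positive
Point 4:
  φ: 0 + 44/60 + 1.47/3600 = 0.7337417
  S → negative
  Lon: 59° + 57/60 + 33.2/3600 = 59 + 0.950000 + 0.009222 = 59.9592222
  W → negative
Point 5:
  Lat: split at 2 digits → 52° and 3.6775′; 52 + 3.6775/60 = 52.0612917
  S ⇒ negate
  Longitude: degrees = first 3 digits = 29, minutes = 13.4765; 29 + 13.4765/60 = 29.2246083
  E ⇒ keep positive
Point 6:
  φ: split at 2 digits → 13° and 5.771′; 13 + 5.771/60 = 13.0961833
  S ⇒ negate
  λ: split at 3 digits → 057° and 54.4088′; 57 + 54.4088/60 = 57.9068133
  hemisphere W, so the sign is −

1. -54.740850, -19.097300
2. 0.442150, 26.332990
3. 31.735194, 150.976889
4. -0.733742, -59.959222
5. -52.061292, 29.224608
6. -13.096183, -57.906813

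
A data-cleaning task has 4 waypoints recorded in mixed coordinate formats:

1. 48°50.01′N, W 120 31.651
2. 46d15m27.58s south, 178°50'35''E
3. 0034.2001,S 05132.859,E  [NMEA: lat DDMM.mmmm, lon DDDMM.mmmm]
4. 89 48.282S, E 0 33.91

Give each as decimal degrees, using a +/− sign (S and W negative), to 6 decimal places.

Point 1:
  φ: 48 + 50.01/60 = 48.8335000
  N ⇒ keep positive
  λ: 31.651′ = 0.527517°; total 120.5275167
  hemisphere W, so the sign is −
Point 2:
  φ: 46 + 15/60 + 27.58/3600 = 46.2576611
  S ⇒ negate
  Lon: 50′ + 35″ = 50.58333′; 178 + 50.58333/60 = 178.8430556
  E → positive
Point 3:
  Lat: split at 2 digits → 00° and 34.2001′; 0 + 34.2001/60 = 0.5700017
  hemisphere S, so the sign is −
  λ: split at 3 digits → 051° and 32.859′; 51 + 32.859/60 = 51.5476500
  E ⇒ keep positive
Point 4:
  φ: 48.282′ = 0.804700°; total 89.8047000
  hemisphere S, so the sign is −
  λ: 0 + 33.91/60 = 0.5651667
  E → positive

1. 48.833500, -120.527517
2. -46.257661, 178.843056
3. -0.570002, 51.547650
4. -89.804700, 0.565167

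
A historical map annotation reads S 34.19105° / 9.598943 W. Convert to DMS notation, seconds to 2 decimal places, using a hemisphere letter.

Lat: 0.191050° → 11.46300′; 0.46300 × 60 = 27.7800″
Lon: 0.598943 × 60 = 35.93658′ → 35′, remainder × 60 = 56.1948″

34°11′27.78″ S, 9°35′56.19″ W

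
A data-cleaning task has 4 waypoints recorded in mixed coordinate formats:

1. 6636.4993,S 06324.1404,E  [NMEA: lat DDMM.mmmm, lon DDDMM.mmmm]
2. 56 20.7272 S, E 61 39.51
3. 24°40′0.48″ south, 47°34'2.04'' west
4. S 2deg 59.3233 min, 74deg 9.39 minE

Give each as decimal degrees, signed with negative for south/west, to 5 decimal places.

1. -66.60832, 63.40234
2. -56.34545, 61.65850
3. -24.66680, -47.56723
4. -2.98872, 74.15650

Point 1:
  Lat: split at 2 digits → 66° and 36.4993′; 66 + 36.4993/60 = 66.608322
  S ⇒ negate
  λ: split at 3 digits → 063° and 24.1404′; 63 + 24.1404/60 = 63.402340
  E → positive
Point 2:
  Latitude: 56 + 20.7272/60 = 56.345453
  S → negative
  Lon: 61 + 39.51/60 = 61.658500
  E → positive
Point 3:
  φ: 24 + 40/60 + 0.48/3600 = 24.666800
  S → negative
  Lon: 47° + 34/60 + 2.04/3600 = 47 + 0.566667 + 0.000567 = 47.567233
  W ⇒ negate
Point 4:
  φ: 2 + 59.3233/60 = 2.988722
  hemisphere S, so the sign is −
  Longitude: 9.39′ = 0.156500°; total 74.156500
  E ⇒ keep positive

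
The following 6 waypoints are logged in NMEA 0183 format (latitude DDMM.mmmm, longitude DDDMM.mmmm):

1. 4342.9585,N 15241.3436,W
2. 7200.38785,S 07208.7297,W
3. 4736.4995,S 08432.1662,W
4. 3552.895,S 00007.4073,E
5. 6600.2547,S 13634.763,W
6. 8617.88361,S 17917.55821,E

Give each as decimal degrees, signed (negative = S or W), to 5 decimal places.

1. 43.71598, -152.68906
2. -72.00646, -72.14550
3. -47.60833, -84.53610
4. -35.88158, 0.12346
5. -66.00425, -136.57938
6. -86.29806, 179.29264

Point 1:
  Latitude: degrees = first 2 digits = 43, minutes = 42.9585; 43 + 42.9585/60 = 43.715975
  N → positive
  Longitude: split at 3 digits → 152° and 41.3436′; 152 + 41.3436/60 = 152.689060
  W → negative
Point 2:
  Latitude: split at 2 digits → 72° and 0.38785′; 72 + 0.38785/60 = 72.006464
  S ⇒ negate
  Longitude: split at 3 digits → 072° and 8.7297′; 72 + 8.7297/60 = 72.145495
  hemisphere W, so the sign is −
Point 3:
  Lat: split at 2 digits → 47° and 36.4995′; 47 + 36.4995/60 = 47.608325
  S ⇒ negate
  Lon: degrees = first 3 digits = 84, minutes = 32.1662; 84 + 32.1662/60 = 84.536103
  W → negative
Point 4:
  φ: split at 2 digits → 35° and 52.895′; 35 + 52.895/60 = 35.881583
  S ⇒ negate
  Lon: split at 3 digits → 000° and 7.4073′; 0 + 7.4073/60 = 0.123455
  E → positive
Point 5:
  Lat: split at 2 digits → 66° and 0.2547′; 66 + 0.2547/60 = 66.004245
  S ⇒ negate
  λ: degrees = first 3 digits = 136, minutes = 34.763; 136 + 34.763/60 = 136.579383
  W → negative
Point 6:
  φ: degrees = first 2 digits = 86, minutes = 17.88361; 86 + 17.88361/60 = 86.298060
  hemisphere S, so the sign is −
  λ: degrees = first 3 digits = 179, minutes = 17.55821; 179 + 17.55821/60 = 179.292637
  E → positive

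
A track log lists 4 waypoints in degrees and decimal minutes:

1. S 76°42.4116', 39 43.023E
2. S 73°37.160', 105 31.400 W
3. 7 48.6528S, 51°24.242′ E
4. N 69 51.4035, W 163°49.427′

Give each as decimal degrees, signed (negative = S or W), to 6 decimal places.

1. -76.706860, 39.717050
2. -73.619333, -105.523333
3. -7.810880, 51.404033
4. 69.856725, -163.823783

Point 1:
  φ: 42.4116′ = 0.706860°; total 76.7068600
  S ⇒ negate
  Longitude: 39 + 43.023/60 = 39.7170500
  E → positive
Point 2:
  φ: 37.16′ = 0.619333°; total 73.6193333
  S → negative
  λ: 31.4′ = 0.523333°; total 105.5233333
  W ⇒ negate
Point 3:
  Lat: 48.6528′ = 0.810880°; total 7.8108800
  S ⇒ negate
  Longitude: 24.242′ = 0.404033°; total 51.4040333
  E → positive
Point 4:
  Latitude: 51.4035′ = 0.856725°; total 69.8567250
  N ⇒ keep positive
  Longitude: 163 + 49.427/60 = 163.8237833
  hemisphere W, so the sign is −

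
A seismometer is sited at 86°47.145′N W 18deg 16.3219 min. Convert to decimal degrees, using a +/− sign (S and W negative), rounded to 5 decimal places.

86.78575, -18.27203

Latitude: 47.145′ = 0.785750°; total 86.785750
N ⇒ keep positive
Lon: 16.3219′ = 0.272032°; total 18.272032
W ⇒ negate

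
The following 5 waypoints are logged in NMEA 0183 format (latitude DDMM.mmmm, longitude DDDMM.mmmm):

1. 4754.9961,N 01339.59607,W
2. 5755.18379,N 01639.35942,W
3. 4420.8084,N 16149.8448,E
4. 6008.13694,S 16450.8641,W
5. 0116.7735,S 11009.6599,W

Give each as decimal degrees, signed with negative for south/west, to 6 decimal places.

Point 1:
  Latitude: split at 2 digits → 47° and 54.9961′; 47 + 54.9961/60 = 47.9166017
  N ⇒ keep positive
  Longitude: degrees = first 3 digits = 13, minutes = 39.59607; 13 + 39.59607/60 = 13.6599345
  W ⇒ negate
Point 2:
  Latitude: degrees = first 2 digits = 57, minutes = 55.18379; 57 + 55.18379/60 = 57.9197298
  N → positive
  Lon: split at 3 digits → 016° and 39.35942′; 16 + 39.35942/60 = 16.6559903
  hemisphere W, so the sign is −
Point 3:
  Lat: split at 2 digits → 44° and 20.8084′; 44 + 20.8084/60 = 44.3468067
  N → positive
  Lon: split at 3 digits → 161° and 49.8448′; 161 + 49.8448/60 = 161.8307467
  E → positive
Point 4:
  Lat: split at 2 digits → 60° and 8.13694′; 60 + 8.13694/60 = 60.1356157
  hemisphere S, so the sign is −
  λ: degrees = first 3 digits = 164, minutes = 50.8641; 164 + 50.8641/60 = 164.8477350
  W → negative
Point 5:
  Latitude: split at 2 digits → 01° and 16.7735′; 1 + 16.7735/60 = 1.2795583
  S ⇒ negate
  Longitude: degrees = first 3 digits = 110, minutes = 9.6599; 110 + 9.6599/60 = 110.1609983
  W ⇒ negate

1. 47.916602, -13.659935
2. 57.919730, -16.655990
3. 44.346807, 161.830747
4. -60.135616, -164.847735
5. -1.279558, -110.160998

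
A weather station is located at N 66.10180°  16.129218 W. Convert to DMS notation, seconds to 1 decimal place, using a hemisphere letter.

66°06′6.5″ N, 16°07′45.2″ W

φ: whole degrees 66; 6.10800′ → 6′ and 6.480″
Lon: 0.129218° → 7.75308′; 0.75308 × 60 = 45.185″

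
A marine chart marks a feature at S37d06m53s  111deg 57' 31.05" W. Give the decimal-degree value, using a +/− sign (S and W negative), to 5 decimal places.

-37.11472, -111.95863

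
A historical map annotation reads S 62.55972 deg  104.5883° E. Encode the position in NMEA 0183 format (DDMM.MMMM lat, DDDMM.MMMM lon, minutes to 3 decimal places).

6233.583,S / 10435.298,E

φ: 62° + 0.559720 × 60 = 62° 33.58320′
λ: 104° + 0.588300 × 60 = 104° 35.29800′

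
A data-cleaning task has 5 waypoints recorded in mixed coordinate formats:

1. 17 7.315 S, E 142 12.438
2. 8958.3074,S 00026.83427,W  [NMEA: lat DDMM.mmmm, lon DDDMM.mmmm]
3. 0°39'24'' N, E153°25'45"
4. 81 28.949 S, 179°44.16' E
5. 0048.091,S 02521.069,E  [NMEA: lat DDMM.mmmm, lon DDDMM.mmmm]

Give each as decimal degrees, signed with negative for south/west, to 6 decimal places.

Point 1:
  Latitude: 17 + 7.315/60 = 17.1219167
  S ⇒ negate
  Longitude: 142 + 12.438/60 = 142.2073000
  E ⇒ keep positive
Point 2:
  Latitude: split at 2 digits → 89° and 58.3074′; 89 + 58.3074/60 = 89.9717900
  hemisphere S, so the sign is −
  Lon: split at 3 digits → 000° and 26.83427′; 0 + 26.83427/60 = 0.4472378
  hemisphere W, so the sign is −
Point 3:
  φ: 39′ + 24″ = 39.40000′; 0 + 39.40000/60 = 0.6566667
  N ⇒ keep positive
  Lon: 153 + 25/60 + 45/3600 = 153.4291667
  E ⇒ keep positive
Point 4:
  Latitude: 28.949′ = 0.482483°; total 81.4824833
  S ⇒ negate
  Longitude: 44.16′ = 0.736000°; total 179.7360000
  E ⇒ keep positive
Point 5:
  Latitude: split at 2 digits → 00° and 48.091′; 0 + 48.091/60 = 0.8015167
  S ⇒ negate
  Lon: degrees = first 3 digits = 25, minutes = 21.069; 25 + 21.069/60 = 25.3511500
  E → positive

1. -17.121917, 142.207300
2. -89.971790, -0.447238
3. 0.656667, 153.429167
4. -81.482483, 179.736000
5. -0.801517, 25.351150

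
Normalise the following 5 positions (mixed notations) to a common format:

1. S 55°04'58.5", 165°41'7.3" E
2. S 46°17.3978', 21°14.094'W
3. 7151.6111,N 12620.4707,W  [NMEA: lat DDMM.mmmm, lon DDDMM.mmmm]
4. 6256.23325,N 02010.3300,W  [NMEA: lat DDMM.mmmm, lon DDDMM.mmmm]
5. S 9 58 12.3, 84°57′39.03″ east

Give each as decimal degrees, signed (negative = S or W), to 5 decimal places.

Point 1:
  φ: 4′ + 58.5″ = 4.97500′; 55 + 4.97500/60 = 55.082917
  hemisphere S, so the sign is −
  λ: 165° + 41/60 + 7.3/3600 = 165 + 0.683333 + 0.002028 = 165.685361
  E ⇒ keep positive
Point 2:
  Latitude: 46 + 17.3978/60 = 46.289963
  S → negative
  Longitude: 21 + 14.094/60 = 21.234900
  W ⇒ negate
Point 3:
  φ: degrees = first 2 digits = 71, minutes = 51.6111; 71 + 51.6111/60 = 71.860185
  N → positive
  Longitude: degrees = first 3 digits = 126, minutes = 20.4707; 126 + 20.4707/60 = 126.341178
  hemisphere W, so the sign is −
Point 4:
  Latitude: split at 2 digits → 62° and 56.23325′; 62 + 56.23325/60 = 62.937221
  N → positive
  λ: degrees = first 3 digits = 20, minutes = 10.33; 20 + 10.33/60 = 20.172167
  hemisphere W, so the sign is −
Point 5:
  Latitude: 58′ + 12.3″ = 58.20500′; 9 + 58.20500/60 = 9.970083
  S → negative
  Lon: 57′ + 39.03″ = 57.65050′; 84 + 57.65050/60 = 84.960842
  E ⇒ keep positive

1. -55.08292, 165.68536
2. -46.28996, -21.23490
3. 71.86019, -126.34118
4. 62.93722, -20.17217
5. -9.97008, 84.96084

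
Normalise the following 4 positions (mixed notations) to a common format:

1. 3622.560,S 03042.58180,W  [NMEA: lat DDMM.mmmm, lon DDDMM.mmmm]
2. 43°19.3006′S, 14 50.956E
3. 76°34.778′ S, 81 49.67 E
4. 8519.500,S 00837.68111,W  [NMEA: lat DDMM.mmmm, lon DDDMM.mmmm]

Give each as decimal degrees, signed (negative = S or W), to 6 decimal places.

Point 1:
  Lat: degrees = first 2 digits = 36, minutes = 22.56; 36 + 22.56/60 = 36.3760000
  S → negative
  λ: split at 3 digits → 030° and 42.5818′; 30 + 42.5818/60 = 30.7096967
  hemisphere W, so the sign is −
Point 2:
  Latitude: 43 + 19.3006/60 = 43.3216767
  hemisphere S, so the sign is −
  λ: 14 + 50.956/60 = 14.8492667
  E → positive
Point 3:
  φ: 76 + 34.778/60 = 76.5796333
  S → negative
  Longitude: 81 + 49.67/60 = 81.8278333
  E → positive
Point 4:
  Latitude: split at 2 digits → 85° and 19.5′; 85 + 19.5/60 = 85.3250000
  S → negative
  λ: degrees = first 3 digits = 8, minutes = 37.68111; 8 + 37.68111/60 = 8.6280185
  hemisphere W, so the sign is −

1. -36.376000, -30.709697
2. -43.321677, 14.849267
3. -76.579633, 81.827833
4. -85.325000, -8.628019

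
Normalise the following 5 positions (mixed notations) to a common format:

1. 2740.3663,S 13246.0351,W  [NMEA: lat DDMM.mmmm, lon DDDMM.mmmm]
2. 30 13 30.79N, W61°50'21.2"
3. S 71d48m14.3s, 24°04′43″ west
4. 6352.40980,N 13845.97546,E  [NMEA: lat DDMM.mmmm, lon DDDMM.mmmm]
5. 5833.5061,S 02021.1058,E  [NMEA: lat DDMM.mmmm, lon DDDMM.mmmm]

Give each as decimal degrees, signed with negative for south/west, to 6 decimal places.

1. -27.672772, -132.767252
2. 30.225219, -61.839222
3. -71.803972, -24.078611
4. 63.873497, 138.766258
5. -58.558435, 20.351763

Point 1:
  Lat: split at 2 digits → 27° and 40.3663′; 27 + 40.3663/60 = 27.6727717
  hemisphere S, so the sign is −
  λ: degrees = first 3 digits = 132, minutes = 46.0351; 132 + 46.0351/60 = 132.7672517
  W → negative
Point 2:
  φ: 30 + 13/60 + 30.79/3600 = 30.2252194
  N → positive
  λ: 61 + 50/60 + 21.2/3600 = 61.8392222
  W → negative
Point 3:
  φ: 71 + 48/60 + 14.3/3600 = 71.8039722
  S → negative
  λ: 24 + 4/60 + 43/3600 = 24.0786111
  W ⇒ negate
Point 4:
  Lat: degrees = first 2 digits = 63, minutes = 52.4098; 63 + 52.4098/60 = 63.8734967
  N → positive
  Longitude: degrees = first 3 digits = 138, minutes = 45.97546; 138 + 45.97546/60 = 138.7662577
  E ⇒ keep positive
Point 5:
  Latitude: split at 2 digits → 58° and 33.5061′; 58 + 33.5061/60 = 58.5584350
  S ⇒ negate
  λ: degrees = first 3 digits = 20, minutes = 21.1058; 20 + 21.1058/60 = 20.3517633
  E → positive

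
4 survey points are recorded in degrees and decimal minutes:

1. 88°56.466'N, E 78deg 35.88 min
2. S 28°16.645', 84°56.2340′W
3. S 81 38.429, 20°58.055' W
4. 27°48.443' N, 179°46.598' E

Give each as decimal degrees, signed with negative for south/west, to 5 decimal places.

Point 1:
  φ: 56.466′ = 0.941100°; total 88.941100
  N ⇒ keep positive
  Longitude: 78 + 35.88/60 = 78.598000
  E → positive
Point 2:
  φ: 16.645′ = 0.277417°; total 28.277417
  hemisphere S, so the sign is −
  Longitude: 84 + 56.234/60 = 84.937233
  hemisphere W, so the sign is −
Point 3:
  Lat: 81 + 38.429/60 = 81.640483
  S ⇒ negate
  λ: 58.055′ = 0.967583°; total 20.967583
  hemisphere W, so the sign is −
Point 4:
  Latitude: 48.443′ = 0.807383°; total 27.807383
  N → positive
  Lon: 46.598′ = 0.776633°; total 179.776633
  E ⇒ keep positive

1. 88.94110, 78.59800
2. -28.27742, -84.93723
3. -81.64048, -20.96758
4. 27.80738, 179.77663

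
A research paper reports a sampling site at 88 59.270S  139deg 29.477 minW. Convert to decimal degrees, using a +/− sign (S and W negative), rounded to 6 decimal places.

Latitude: 88 + 59.27/60 = 88.9878333
S ⇒ negate
Longitude: 29.477′ = 0.491283°; total 139.4912833
W → negative

-88.987833, -139.491283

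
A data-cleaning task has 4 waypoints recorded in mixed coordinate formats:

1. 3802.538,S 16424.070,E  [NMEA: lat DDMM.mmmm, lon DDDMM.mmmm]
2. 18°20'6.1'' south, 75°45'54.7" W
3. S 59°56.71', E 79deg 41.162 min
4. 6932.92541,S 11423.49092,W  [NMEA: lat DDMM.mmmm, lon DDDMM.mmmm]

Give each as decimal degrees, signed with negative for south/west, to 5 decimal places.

Point 1:
  φ: degrees = first 2 digits = 38, minutes = 2.538; 38 + 2.538/60 = 38.042300
  hemisphere S, so the sign is −
  Longitude: degrees = first 3 digits = 164, minutes = 24.07; 164 + 24.07/60 = 164.401167
  E → positive
Point 2:
  Lat: 18° + 20/60 + 6.1/3600 = 18 + 0.333333 + 0.001694 = 18.335028
  S → negative
  λ: 75° + 45/60 + 54.7/3600 = 75 + 0.750000 + 0.015194 = 75.765194
  W ⇒ negate
Point 3:
  Lat: 59 + 56.71/60 = 59.945167
  hemisphere S, so the sign is −
  Longitude: 79 + 41.162/60 = 79.686033
  E ⇒ keep positive
Point 4:
  Latitude: split at 2 digits → 69° and 32.92541′; 69 + 32.92541/60 = 69.548757
  S → negative
  Lon: split at 3 digits → 114° and 23.49092′; 114 + 23.49092/60 = 114.391515
  hemisphere W, so the sign is −

1. -38.04230, 164.40117
2. -18.33503, -75.76519
3. -59.94517, 79.68603
4. -69.54876, -114.39152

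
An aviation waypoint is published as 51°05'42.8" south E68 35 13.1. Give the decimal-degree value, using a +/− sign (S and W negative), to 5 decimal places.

Lat: 5′ + 42.8″ = 5.71333′; 51 + 5.71333/60 = 51.095222
S ⇒ negate
λ: 68 + 35/60 + 13.1/3600 = 68.586972
E → positive

-51.09522, 68.58697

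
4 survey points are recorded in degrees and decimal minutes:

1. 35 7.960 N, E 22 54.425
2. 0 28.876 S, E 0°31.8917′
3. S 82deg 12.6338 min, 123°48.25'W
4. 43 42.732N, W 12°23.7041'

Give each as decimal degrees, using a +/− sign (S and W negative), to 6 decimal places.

1. 35.132667, 22.907083
2. -0.481267, 0.531528
3. -82.210563, -123.804167
4. 43.712200, -12.395068

Point 1:
  φ: 7.96′ = 0.132667°; total 35.1326667
  N → positive
  λ: 54.425′ = 0.907083°; total 22.9070833
  E ⇒ keep positive
Point 2:
  Lat: 0 + 28.876/60 = 0.4812667
  S → negative
  Lon: 31.8917′ = 0.531528°; total 0.5315283
  E → positive
Point 3:
  φ: 12.6338′ = 0.210563°; total 82.2105633
  S → negative
  λ: 123 + 48.25/60 = 123.8041667
  hemisphere W, so the sign is −
Point 4:
  φ: 43 + 42.732/60 = 43.7122000
  N ⇒ keep positive
  λ: 23.7041′ = 0.395068°; total 12.3950683
  hemisphere W, so the sign is −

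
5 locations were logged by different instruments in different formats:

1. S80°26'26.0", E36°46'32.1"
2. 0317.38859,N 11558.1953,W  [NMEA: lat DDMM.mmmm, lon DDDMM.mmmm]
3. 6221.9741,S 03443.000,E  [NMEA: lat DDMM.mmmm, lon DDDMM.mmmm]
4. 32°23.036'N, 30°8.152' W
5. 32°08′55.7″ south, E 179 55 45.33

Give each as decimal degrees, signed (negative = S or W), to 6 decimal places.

1. -80.440556, 36.775583
2. 3.289810, -115.969922
3. -62.366235, 34.716667
4. 32.383933, -30.135867
5. -32.148806, 179.929258

Point 1:
  Lat: 80° + 26/60 + 26/3600 = 80 + 0.433333 + 0.007222 = 80.4405556
  S → negative
  Lon: 46′ + 32.1″ = 46.53500′; 36 + 46.53500/60 = 36.7755833
  E → positive
Point 2:
  Lat: split at 2 digits → 03° and 17.38859′; 3 + 17.38859/60 = 3.2898098
  N → positive
  Longitude: degrees = first 3 digits = 115, minutes = 58.1953; 115 + 58.1953/60 = 115.9699217
  W ⇒ negate
Point 3:
  Latitude: split at 2 digits → 62° and 21.9741′; 62 + 21.9741/60 = 62.3662350
  S ⇒ negate
  Longitude: split at 3 digits → 034° and 43′; 34 + 43/60 = 34.7166667
  E ⇒ keep positive
Point 4:
  φ: 23.036′ = 0.383933°; total 32.3839333
  N → positive
  Longitude: 30 + 8.152/60 = 30.1358667
  W → negative
Point 5:
  Lat: 8′ + 55.7″ = 8.92833′; 32 + 8.92833/60 = 32.1488056
  hemisphere S, so the sign is −
  λ: 179° + 55/60 + 45.33/3600 = 179 + 0.916667 + 0.012592 = 179.9292583
  E ⇒ keep positive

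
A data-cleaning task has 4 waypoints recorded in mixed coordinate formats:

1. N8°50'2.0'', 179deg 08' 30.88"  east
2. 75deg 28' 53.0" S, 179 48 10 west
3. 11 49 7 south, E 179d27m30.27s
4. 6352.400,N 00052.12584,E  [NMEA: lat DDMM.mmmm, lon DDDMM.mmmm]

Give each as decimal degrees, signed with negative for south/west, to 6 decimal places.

Point 1:
  Latitude: 8 + 50/60 + 2/3600 = 8.8338889
  N → positive
  Lon: 8′ + 30.88″ = 8.51467′; 179 + 8.51467/60 = 179.1419111
  E → positive
Point 2:
  φ: 75 + 28/60 + 53/3600 = 75.4813889
  S ⇒ negate
  Lon: 48′ + 10″ = 48.16667′; 179 + 48.16667/60 = 179.8027778
  W ⇒ negate
Point 3:
  φ: 49′ + 7″ = 49.11667′; 11 + 49.11667/60 = 11.8186111
  S → negative
  λ: 179 + 27/60 + 30.27/3600 = 179.4584083
  E → positive
Point 4:
  φ: degrees = first 2 digits = 63, minutes = 52.4; 63 + 52.4/60 = 63.8733333
  N ⇒ keep positive
  λ: split at 3 digits → 000° and 52.12584′; 0 + 52.12584/60 = 0.8687640
  E → positive

1. 8.833889, 179.141911
2. -75.481389, -179.802778
3. -11.818611, 179.458408
4. 63.873333, 0.868764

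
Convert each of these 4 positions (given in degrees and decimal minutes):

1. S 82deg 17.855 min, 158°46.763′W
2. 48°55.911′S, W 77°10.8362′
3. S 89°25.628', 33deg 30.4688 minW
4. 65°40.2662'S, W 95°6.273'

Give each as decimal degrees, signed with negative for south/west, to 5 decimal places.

Point 1:
  Lat: 17.855′ = 0.297583°; total 82.297583
  hemisphere S, so the sign is −
  λ: 158 + 46.763/60 = 158.779383
  W ⇒ negate
Point 2:
  Lat: 55.911′ = 0.931850°; total 48.931850
  S → negative
  Lon: 10.8362′ = 0.180603°; total 77.180603
  hemisphere W, so the sign is −
Point 3:
  φ: 89 + 25.628/60 = 89.427133
  S ⇒ negate
  Longitude: 30.4688′ = 0.507813°; total 33.507813
  W ⇒ negate
Point 4:
  Latitude: 65 + 40.2662/60 = 65.671103
  S ⇒ negate
  Lon: 95 + 6.273/60 = 95.104550
  hemisphere W, so the sign is −

1. -82.29758, -158.77938
2. -48.93185, -77.18060
3. -89.42713, -33.50781
4. -65.67110, -95.10455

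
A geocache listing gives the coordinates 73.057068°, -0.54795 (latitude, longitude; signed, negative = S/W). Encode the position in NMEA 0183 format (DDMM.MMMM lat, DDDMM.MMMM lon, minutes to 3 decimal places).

7303.424,N / 00032.877,W

φ: 73° + 0.057068 × 60 = 73° 3.42408′
Longitude is negative → W; |value| = 0.547950
Longitude: fractional part 0.547950 → 32.87700 minutes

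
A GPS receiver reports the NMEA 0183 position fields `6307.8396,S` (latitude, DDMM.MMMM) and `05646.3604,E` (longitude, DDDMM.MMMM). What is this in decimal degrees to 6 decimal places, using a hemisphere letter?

63.130660° S, 56.772673° E

φ: degrees = first 2 digits = 63, minutes = 7.8396; 63 + 7.8396/60 = 63.1306600
Lon: split at 3 digits → 056° and 46.3604′; 56 + 46.3604/60 = 56.7726733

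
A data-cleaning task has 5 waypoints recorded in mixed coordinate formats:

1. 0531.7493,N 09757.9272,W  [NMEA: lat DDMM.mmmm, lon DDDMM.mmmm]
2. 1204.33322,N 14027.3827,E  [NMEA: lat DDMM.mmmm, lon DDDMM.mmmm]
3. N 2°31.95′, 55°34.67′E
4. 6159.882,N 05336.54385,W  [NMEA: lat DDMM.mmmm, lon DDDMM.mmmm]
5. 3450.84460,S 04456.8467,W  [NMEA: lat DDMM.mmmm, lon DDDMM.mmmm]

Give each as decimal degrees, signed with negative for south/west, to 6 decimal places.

1. 5.529155, -97.965453
2. 12.072220, 140.456378
3. 2.532500, 55.577833
4. 61.998033, -53.609064
5. -34.847410, -44.947445

Point 1:
  Latitude: degrees = first 2 digits = 5, minutes = 31.7493; 5 + 31.7493/60 = 5.5291550
  N ⇒ keep positive
  λ: degrees = first 3 digits = 97, minutes = 57.9272; 97 + 57.9272/60 = 97.9654533
  W ⇒ negate
Point 2:
  φ: split at 2 digits → 12° and 4.33322′; 12 + 4.33322/60 = 12.0722203
  N → positive
  λ: split at 3 digits → 140° and 27.3827′; 140 + 27.3827/60 = 140.4563783
  E ⇒ keep positive
Point 3:
  Latitude: 2 + 31.95/60 = 2.5325000
  N ⇒ keep positive
  Lon: 55 + 34.67/60 = 55.5778333
  E ⇒ keep positive
Point 4:
  Latitude: degrees = first 2 digits = 61, minutes = 59.882; 61 + 59.882/60 = 61.9980333
  N ⇒ keep positive
  Longitude: degrees = first 3 digits = 53, minutes = 36.54385; 53 + 36.54385/60 = 53.6090642
  hemisphere W, so the sign is −
Point 5:
  φ: split at 2 digits → 34° and 50.8446′; 34 + 50.8446/60 = 34.8474100
  S ⇒ negate
  Longitude: split at 3 digits → 044° and 56.8467′; 44 + 56.8467/60 = 44.9474450
  W → negative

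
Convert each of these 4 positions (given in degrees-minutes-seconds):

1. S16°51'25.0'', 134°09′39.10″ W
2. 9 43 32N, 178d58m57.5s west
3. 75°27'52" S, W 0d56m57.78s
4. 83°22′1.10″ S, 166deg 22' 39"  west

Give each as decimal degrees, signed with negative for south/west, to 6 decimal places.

Point 1:
  φ: 51′ + 25″ = 51.41667′; 16 + 51.41667/60 = 16.8569444
  hemisphere S, so the sign is −
  Longitude: 9′ + 39.1″ = 9.65167′; 134 + 9.65167/60 = 134.1608611
  hemisphere W, so the sign is −
Point 2:
  φ: 43′ + 32″ = 43.53333′; 9 + 43.53333/60 = 9.7255556
  N → positive
  λ: 178 + 58/60 + 57.5/3600 = 178.9826389
  W → negative
Point 3:
  φ: 27′ + 52″ = 27.86667′; 75 + 27.86667/60 = 75.4644444
  S → negative
  Lon: 0 + 56/60 + 57.78/3600 = 0.9493833
  W ⇒ negate
Point 4:
  Latitude: 83° + 22/60 + 1.1/3600 = 83 + 0.366667 + 0.000306 = 83.3669722
  S → negative
  Lon: 166° + 22/60 + 39/3600 = 166 + 0.366667 + 0.010833 = 166.3775000
  W ⇒ negate

1. -16.856944, -134.160861
2. 9.725556, -178.982639
3. -75.464444, -0.949383
4. -83.366972, -166.377500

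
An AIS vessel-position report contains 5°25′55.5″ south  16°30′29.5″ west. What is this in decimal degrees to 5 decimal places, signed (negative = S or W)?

Lat: 5 + 25/60 + 55.5/3600 = 5.432083
hemisphere S, so the sign is −
Longitude: 16 + 30/60 + 29.5/3600 = 16.508194
W ⇒ negate

-5.43208, -16.50819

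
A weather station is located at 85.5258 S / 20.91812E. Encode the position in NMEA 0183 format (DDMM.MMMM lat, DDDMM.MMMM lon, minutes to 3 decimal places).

8531.548,S / 02055.087,E

Latitude: minutes = (85.525800 − 85) × 60 = 31.54800
λ: 20° + 0.918120 × 60 = 20° 55.08720′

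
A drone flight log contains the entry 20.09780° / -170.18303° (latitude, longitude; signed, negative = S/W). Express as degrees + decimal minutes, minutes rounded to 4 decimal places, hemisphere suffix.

Lat: fractional part 0.097800 → 5.868000 minutes
Longitude is negative → W; |value| = 170.183030
Lon: minutes = (170.183030 − 170) × 60 = 10.981800

20° 5.8680′ N, 170° 10.9818′ W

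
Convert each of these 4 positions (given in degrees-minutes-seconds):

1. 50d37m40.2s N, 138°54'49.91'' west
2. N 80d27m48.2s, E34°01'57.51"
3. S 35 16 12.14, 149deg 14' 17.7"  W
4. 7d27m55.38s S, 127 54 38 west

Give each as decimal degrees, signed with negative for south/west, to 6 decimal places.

Point 1:
  Latitude: 50 + 37/60 + 40.2/3600 = 50.6278333
  N ⇒ keep positive
  λ: 54′ + 49.91″ = 54.83183′; 138 + 54.83183/60 = 138.9138639
  hemisphere W, so the sign is −
Point 2:
  Lat: 80 + 27/60 + 48.2/3600 = 80.4633889
  N → positive
  Lon: 34 + 1/60 + 57.51/3600 = 34.0326417
  E ⇒ keep positive
Point 3:
  Latitude: 16′ + 12.14″ = 16.20233′; 35 + 16.20233/60 = 35.2700389
  hemisphere S, so the sign is −
  λ: 14′ + 17.7″ = 14.29500′; 149 + 14.29500/60 = 149.2382500
  W → negative
Point 4:
  Latitude: 7 + 27/60 + 55.38/3600 = 7.4653833
  S ⇒ negate
  Lon: 54′ + 38″ = 54.63333′; 127 + 54.63333/60 = 127.9105556
  hemisphere W, so the sign is −

1. 50.627833, -138.913864
2. 80.463389, 34.032642
3. -35.270039, -149.238250
4. -7.465383, -127.910556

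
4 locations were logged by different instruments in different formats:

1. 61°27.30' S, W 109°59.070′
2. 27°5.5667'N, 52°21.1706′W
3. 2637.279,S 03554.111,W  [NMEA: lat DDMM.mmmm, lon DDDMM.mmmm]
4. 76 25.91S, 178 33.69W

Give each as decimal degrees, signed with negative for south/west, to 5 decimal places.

1. -61.45500, -109.98450
2. 27.09278, -52.35284
3. -26.62132, -35.90185
4. -76.43183, -178.56150

Point 1:
  Lat: 27.3′ = 0.455000°; total 61.455000
  S ⇒ negate
  Lon: 59.07′ = 0.984500°; total 109.984500
  hemisphere W, so the sign is −
Point 2:
  Lat: 27 + 5.5667/60 = 27.092778
  N ⇒ keep positive
  Longitude: 21.1706′ = 0.352843°; total 52.352843
  hemisphere W, so the sign is −
Point 3:
  φ: degrees = first 2 digits = 26, minutes = 37.279; 26 + 37.279/60 = 26.621317
  hemisphere S, so the sign is −
  Lon: split at 3 digits → 035° and 54.111′; 35 + 54.111/60 = 35.901850
  W → negative
Point 4:
  Lat: 25.91′ = 0.431833°; total 76.431833
  S → negative
  Lon: 178 + 33.69/60 = 178.561500
  W → negative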